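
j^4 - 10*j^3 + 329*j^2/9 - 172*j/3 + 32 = (j - 3)^2*(j - 8/3)*(j - 4/3)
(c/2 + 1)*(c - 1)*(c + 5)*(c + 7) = c^4/2 + 13*c^3/2 + 45*c^2/2 + 11*c/2 - 35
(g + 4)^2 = g^2 + 8*g + 16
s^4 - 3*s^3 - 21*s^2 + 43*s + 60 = (s - 5)*(s - 3)*(s + 1)*(s + 4)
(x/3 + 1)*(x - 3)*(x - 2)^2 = x^4/3 - 4*x^3/3 - 5*x^2/3 + 12*x - 12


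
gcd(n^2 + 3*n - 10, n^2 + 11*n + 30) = n + 5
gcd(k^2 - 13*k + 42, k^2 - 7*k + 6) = k - 6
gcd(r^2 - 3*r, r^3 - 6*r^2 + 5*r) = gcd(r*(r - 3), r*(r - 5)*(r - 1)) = r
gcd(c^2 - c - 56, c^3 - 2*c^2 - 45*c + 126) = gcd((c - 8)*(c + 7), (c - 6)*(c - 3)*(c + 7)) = c + 7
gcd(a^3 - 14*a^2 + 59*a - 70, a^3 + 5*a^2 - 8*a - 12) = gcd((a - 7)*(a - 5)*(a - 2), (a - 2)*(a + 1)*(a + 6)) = a - 2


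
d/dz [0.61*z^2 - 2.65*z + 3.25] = 1.22*z - 2.65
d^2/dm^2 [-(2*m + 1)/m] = -2/m^3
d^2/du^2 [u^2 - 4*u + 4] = 2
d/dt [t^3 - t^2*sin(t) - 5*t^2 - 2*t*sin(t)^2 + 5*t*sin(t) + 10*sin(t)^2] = -t^2*cos(t) + 3*t^2 - 2*t*sin(t) - 2*t*sin(2*t) + 5*t*cos(t) - 10*t + 5*sin(t) + 10*sin(2*t) + cos(2*t) - 1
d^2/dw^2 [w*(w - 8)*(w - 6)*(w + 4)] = 12*w^2 - 60*w - 16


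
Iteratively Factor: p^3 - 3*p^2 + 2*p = (p - 1)*(p^2 - 2*p) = (p - 2)*(p - 1)*(p)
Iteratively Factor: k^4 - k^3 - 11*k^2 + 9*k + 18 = (k - 3)*(k^3 + 2*k^2 - 5*k - 6) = (k - 3)*(k + 1)*(k^2 + k - 6) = (k - 3)*(k - 2)*(k + 1)*(k + 3)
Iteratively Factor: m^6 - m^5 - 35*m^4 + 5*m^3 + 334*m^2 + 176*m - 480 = (m + 4)*(m^5 - 5*m^4 - 15*m^3 + 65*m^2 + 74*m - 120) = (m - 4)*(m + 4)*(m^4 - m^3 - 19*m^2 - 11*m + 30) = (m - 5)*(m - 4)*(m + 4)*(m^3 + 4*m^2 + m - 6) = (m - 5)*(m - 4)*(m + 3)*(m + 4)*(m^2 + m - 2) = (m - 5)*(m - 4)*(m + 2)*(m + 3)*(m + 4)*(m - 1)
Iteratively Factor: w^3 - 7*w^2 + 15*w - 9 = (w - 3)*(w^2 - 4*w + 3) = (w - 3)^2*(w - 1)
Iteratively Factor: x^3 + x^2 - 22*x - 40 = (x - 5)*(x^2 + 6*x + 8) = (x - 5)*(x + 2)*(x + 4)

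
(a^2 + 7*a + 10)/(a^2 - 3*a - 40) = (a + 2)/(a - 8)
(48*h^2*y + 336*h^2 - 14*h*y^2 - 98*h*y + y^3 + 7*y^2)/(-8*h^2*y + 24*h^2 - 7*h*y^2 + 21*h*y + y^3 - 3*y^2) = (-6*h*y - 42*h + y^2 + 7*y)/(h*y - 3*h + y^2 - 3*y)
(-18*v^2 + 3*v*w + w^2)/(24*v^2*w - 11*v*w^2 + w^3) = (-6*v - w)/(w*(8*v - w))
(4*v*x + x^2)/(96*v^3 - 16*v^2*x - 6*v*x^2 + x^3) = x/(24*v^2 - 10*v*x + x^2)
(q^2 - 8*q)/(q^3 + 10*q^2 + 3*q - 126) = q*(q - 8)/(q^3 + 10*q^2 + 3*q - 126)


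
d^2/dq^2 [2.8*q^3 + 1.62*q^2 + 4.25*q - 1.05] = 16.8*q + 3.24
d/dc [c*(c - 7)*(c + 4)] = 3*c^2 - 6*c - 28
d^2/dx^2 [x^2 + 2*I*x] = 2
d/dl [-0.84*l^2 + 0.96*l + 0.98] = 0.96 - 1.68*l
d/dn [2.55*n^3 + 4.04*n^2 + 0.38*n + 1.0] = 7.65*n^2 + 8.08*n + 0.38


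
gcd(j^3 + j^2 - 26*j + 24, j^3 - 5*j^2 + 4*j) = j^2 - 5*j + 4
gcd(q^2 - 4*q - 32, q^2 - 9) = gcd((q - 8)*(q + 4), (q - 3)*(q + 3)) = 1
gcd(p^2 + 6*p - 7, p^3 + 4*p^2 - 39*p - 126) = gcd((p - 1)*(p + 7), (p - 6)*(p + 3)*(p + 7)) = p + 7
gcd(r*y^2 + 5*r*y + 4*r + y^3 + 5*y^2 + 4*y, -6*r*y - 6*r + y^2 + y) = y + 1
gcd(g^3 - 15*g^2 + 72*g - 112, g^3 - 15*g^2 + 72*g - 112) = g^3 - 15*g^2 + 72*g - 112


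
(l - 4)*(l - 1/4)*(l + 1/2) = l^3 - 15*l^2/4 - 9*l/8 + 1/2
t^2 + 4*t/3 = t*(t + 4/3)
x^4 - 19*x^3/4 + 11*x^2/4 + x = x*(x - 4)*(x - 1)*(x + 1/4)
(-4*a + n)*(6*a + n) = -24*a^2 + 2*a*n + n^2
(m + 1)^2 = m^2 + 2*m + 1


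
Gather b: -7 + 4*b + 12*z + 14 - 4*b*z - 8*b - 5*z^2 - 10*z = b*(-4*z - 4) - 5*z^2 + 2*z + 7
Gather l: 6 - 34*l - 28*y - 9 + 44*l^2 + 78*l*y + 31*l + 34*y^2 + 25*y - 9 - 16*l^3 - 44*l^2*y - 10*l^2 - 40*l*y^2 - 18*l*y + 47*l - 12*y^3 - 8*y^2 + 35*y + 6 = -16*l^3 + l^2*(34 - 44*y) + l*(-40*y^2 + 60*y + 44) - 12*y^3 + 26*y^2 + 32*y - 6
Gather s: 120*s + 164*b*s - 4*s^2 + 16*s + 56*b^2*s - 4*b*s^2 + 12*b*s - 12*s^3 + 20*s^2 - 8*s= -12*s^3 + s^2*(16 - 4*b) + s*(56*b^2 + 176*b + 128)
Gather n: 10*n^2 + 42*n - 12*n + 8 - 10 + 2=10*n^2 + 30*n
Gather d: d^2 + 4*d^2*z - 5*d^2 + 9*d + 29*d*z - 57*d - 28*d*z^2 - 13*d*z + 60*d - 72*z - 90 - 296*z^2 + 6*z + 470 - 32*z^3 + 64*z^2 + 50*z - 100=d^2*(4*z - 4) + d*(-28*z^2 + 16*z + 12) - 32*z^3 - 232*z^2 - 16*z + 280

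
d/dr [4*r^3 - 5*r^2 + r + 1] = 12*r^2 - 10*r + 1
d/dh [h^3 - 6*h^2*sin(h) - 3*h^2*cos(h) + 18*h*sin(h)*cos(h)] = 3*h^2*sin(h) - 6*h^2*cos(h) + 3*h^2 - 12*h*sin(h) - 6*h*cos(h) + 18*h*cos(2*h) + 9*sin(2*h)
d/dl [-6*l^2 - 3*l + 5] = -12*l - 3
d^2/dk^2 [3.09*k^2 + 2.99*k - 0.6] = 6.18000000000000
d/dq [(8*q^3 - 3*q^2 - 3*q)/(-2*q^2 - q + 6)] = (-16*q^4 - 16*q^3 + 141*q^2 - 36*q - 18)/(4*q^4 + 4*q^3 - 23*q^2 - 12*q + 36)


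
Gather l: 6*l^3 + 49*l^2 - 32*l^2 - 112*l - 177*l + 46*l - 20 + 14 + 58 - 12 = 6*l^3 + 17*l^2 - 243*l + 40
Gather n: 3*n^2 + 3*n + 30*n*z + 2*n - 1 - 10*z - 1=3*n^2 + n*(30*z + 5) - 10*z - 2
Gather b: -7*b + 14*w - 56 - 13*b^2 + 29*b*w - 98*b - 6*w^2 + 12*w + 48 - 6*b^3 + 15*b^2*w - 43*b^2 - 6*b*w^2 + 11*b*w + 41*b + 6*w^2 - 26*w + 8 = -6*b^3 + b^2*(15*w - 56) + b*(-6*w^2 + 40*w - 64)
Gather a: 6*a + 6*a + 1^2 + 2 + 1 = 12*a + 4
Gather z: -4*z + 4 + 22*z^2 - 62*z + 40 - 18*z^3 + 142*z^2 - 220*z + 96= -18*z^3 + 164*z^2 - 286*z + 140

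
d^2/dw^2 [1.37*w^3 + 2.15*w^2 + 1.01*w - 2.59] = 8.22*w + 4.3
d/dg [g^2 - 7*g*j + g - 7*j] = 2*g - 7*j + 1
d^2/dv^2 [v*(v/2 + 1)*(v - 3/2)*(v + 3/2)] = 6*v^2 + 6*v - 9/4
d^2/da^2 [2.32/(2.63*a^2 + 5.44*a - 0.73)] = (-32.094416*a^2 - 66.385408*a + 2.32*(5.26*a + 5.44)*(10.52*a + 10.88) + 8.908336)/(2.63*a^2 + 5.44*a - 0.73)^3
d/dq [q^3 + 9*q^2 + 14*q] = 3*q^2 + 18*q + 14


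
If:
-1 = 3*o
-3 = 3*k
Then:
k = -1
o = -1/3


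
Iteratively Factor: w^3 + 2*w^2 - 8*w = (w)*(w^2 + 2*w - 8) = w*(w - 2)*(w + 4)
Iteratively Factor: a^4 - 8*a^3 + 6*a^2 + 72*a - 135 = (a - 5)*(a^3 - 3*a^2 - 9*a + 27) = (a - 5)*(a - 3)*(a^2 - 9) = (a - 5)*(a - 3)*(a + 3)*(a - 3)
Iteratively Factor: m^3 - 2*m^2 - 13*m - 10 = (m - 5)*(m^2 + 3*m + 2) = (m - 5)*(m + 2)*(m + 1)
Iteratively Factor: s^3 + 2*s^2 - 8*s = (s + 4)*(s^2 - 2*s) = (s - 2)*(s + 4)*(s)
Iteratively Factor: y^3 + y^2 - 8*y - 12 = (y + 2)*(y^2 - y - 6) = (y - 3)*(y + 2)*(y + 2)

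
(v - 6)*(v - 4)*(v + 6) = v^3 - 4*v^2 - 36*v + 144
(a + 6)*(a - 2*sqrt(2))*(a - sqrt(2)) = a^3 - 3*sqrt(2)*a^2 + 6*a^2 - 18*sqrt(2)*a + 4*a + 24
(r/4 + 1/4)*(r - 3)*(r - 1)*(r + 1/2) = r^4/4 - 5*r^3/8 - 5*r^2/8 + 5*r/8 + 3/8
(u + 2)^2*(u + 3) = u^3 + 7*u^2 + 16*u + 12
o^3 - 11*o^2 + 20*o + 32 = (o - 8)*(o - 4)*(o + 1)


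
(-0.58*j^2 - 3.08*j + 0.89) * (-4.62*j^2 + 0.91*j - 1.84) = 2.6796*j^4 + 13.7018*j^3 - 5.8474*j^2 + 6.4771*j - 1.6376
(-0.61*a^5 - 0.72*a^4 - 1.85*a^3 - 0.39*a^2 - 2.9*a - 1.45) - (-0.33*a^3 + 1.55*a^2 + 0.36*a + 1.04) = -0.61*a^5 - 0.72*a^4 - 1.52*a^3 - 1.94*a^2 - 3.26*a - 2.49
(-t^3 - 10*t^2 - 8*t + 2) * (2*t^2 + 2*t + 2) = -2*t^5 - 22*t^4 - 38*t^3 - 32*t^2 - 12*t + 4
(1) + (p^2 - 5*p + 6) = p^2 - 5*p + 7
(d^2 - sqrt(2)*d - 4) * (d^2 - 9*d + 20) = d^4 - 9*d^3 - sqrt(2)*d^3 + 9*sqrt(2)*d^2 + 16*d^2 - 20*sqrt(2)*d + 36*d - 80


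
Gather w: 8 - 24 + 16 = 0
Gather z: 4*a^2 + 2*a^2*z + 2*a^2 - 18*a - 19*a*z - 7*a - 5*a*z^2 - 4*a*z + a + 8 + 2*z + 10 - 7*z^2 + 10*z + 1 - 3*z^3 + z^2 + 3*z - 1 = 6*a^2 - 24*a - 3*z^3 + z^2*(-5*a - 6) + z*(2*a^2 - 23*a + 15) + 18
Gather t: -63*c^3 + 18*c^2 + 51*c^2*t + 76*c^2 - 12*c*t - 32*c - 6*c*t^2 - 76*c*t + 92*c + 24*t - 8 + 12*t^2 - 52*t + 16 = -63*c^3 + 94*c^2 + 60*c + t^2*(12 - 6*c) + t*(51*c^2 - 88*c - 28) + 8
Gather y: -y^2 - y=-y^2 - y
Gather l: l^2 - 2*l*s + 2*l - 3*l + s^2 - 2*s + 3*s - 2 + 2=l^2 + l*(-2*s - 1) + s^2 + s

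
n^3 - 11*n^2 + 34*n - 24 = (n - 6)*(n - 4)*(n - 1)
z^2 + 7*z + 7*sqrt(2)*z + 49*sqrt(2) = (z + 7)*(z + 7*sqrt(2))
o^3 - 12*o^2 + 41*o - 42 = (o - 7)*(o - 3)*(o - 2)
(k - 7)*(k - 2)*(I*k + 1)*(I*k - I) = -k^4 + 10*k^3 + I*k^3 - 23*k^2 - 10*I*k^2 + 14*k + 23*I*k - 14*I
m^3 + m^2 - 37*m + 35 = (m - 5)*(m - 1)*(m + 7)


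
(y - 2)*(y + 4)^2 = y^3 + 6*y^2 - 32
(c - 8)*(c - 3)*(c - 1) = c^3 - 12*c^2 + 35*c - 24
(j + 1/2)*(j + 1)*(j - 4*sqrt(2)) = j^3 - 4*sqrt(2)*j^2 + 3*j^2/2 - 6*sqrt(2)*j + j/2 - 2*sqrt(2)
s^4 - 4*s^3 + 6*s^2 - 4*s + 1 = (s - 1)^4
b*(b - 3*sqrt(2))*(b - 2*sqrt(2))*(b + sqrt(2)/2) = b^4 - 9*sqrt(2)*b^3/2 + 7*b^2 + 6*sqrt(2)*b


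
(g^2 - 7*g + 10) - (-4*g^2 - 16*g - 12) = 5*g^2 + 9*g + 22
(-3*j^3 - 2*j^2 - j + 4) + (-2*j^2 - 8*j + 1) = -3*j^3 - 4*j^2 - 9*j + 5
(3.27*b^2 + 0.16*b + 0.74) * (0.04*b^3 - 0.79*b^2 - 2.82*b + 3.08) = 0.1308*b^5 - 2.5769*b^4 - 9.3182*b^3 + 9.0358*b^2 - 1.594*b + 2.2792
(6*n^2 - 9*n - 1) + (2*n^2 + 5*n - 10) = 8*n^2 - 4*n - 11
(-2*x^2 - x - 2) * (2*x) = -4*x^3 - 2*x^2 - 4*x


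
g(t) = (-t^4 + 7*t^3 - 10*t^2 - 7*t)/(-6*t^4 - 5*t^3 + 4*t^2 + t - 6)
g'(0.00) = 1.17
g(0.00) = 0.00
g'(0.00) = 1.17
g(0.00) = 0.00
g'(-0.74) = -5.47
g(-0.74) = 0.79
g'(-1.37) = 2.32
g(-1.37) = 3.77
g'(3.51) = -0.00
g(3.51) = -0.00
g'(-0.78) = -6.28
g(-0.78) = 1.03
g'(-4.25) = 0.18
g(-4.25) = 0.67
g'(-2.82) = 0.61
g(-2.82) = 1.15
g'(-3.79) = 0.25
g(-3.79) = 0.77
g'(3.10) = -0.02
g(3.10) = 0.00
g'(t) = (-4*t^3 + 21*t^2 - 20*t - 7)/(-6*t^4 - 5*t^3 + 4*t^2 + t - 6) + (24*t^3 + 15*t^2 - 8*t - 1)*(-t^4 + 7*t^3 - 10*t^2 - 7*t)/(-6*t^4 - 5*t^3 + 4*t^2 + t - 6)^2 = (47*t^6 - 128*t^5 - 151*t^4 - 32*t^3 - 108*t^2 + 120*t + 42)/(36*t^8 + 60*t^7 - 23*t^6 - 52*t^5 + 78*t^4 + 68*t^3 - 47*t^2 - 12*t + 36)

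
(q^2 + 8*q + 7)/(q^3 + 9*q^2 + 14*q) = (q + 1)/(q*(q + 2))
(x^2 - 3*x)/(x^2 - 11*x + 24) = x/(x - 8)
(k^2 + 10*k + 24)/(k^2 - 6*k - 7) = (k^2 + 10*k + 24)/(k^2 - 6*k - 7)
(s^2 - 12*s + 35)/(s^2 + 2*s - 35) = (s - 7)/(s + 7)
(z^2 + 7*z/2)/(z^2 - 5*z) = (z + 7/2)/(z - 5)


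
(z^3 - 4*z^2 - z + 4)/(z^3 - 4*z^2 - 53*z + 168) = (z^3 - 4*z^2 - z + 4)/(z^3 - 4*z^2 - 53*z + 168)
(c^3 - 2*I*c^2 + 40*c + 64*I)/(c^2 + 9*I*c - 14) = (c^2 - 4*I*c + 32)/(c + 7*I)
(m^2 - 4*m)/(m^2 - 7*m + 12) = m/(m - 3)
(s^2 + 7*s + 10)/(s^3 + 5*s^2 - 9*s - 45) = (s + 2)/(s^2 - 9)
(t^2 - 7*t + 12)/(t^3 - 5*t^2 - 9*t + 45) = (t - 4)/(t^2 - 2*t - 15)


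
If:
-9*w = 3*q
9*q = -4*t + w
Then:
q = -3*w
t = 7*w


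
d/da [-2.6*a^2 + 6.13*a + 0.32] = 6.13 - 5.2*a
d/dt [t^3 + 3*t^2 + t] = 3*t^2 + 6*t + 1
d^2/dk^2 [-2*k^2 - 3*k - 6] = -4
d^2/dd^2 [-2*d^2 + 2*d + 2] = -4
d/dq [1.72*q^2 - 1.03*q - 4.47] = 3.44*q - 1.03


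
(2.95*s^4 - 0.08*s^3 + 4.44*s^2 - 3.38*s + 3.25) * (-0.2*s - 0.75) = -0.59*s^5 - 2.1965*s^4 - 0.828*s^3 - 2.654*s^2 + 1.885*s - 2.4375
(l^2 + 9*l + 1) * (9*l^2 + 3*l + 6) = 9*l^4 + 84*l^3 + 42*l^2 + 57*l + 6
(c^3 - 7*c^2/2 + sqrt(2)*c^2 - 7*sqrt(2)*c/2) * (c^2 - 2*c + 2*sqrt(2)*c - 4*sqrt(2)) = c^5 - 11*c^4/2 + 3*sqrt(2)*c^4 - 33*sqrt(2)*c^3/2 + 11*c^3 - 22*c^2 + 21*sqrt(2)*c^2 + 28*c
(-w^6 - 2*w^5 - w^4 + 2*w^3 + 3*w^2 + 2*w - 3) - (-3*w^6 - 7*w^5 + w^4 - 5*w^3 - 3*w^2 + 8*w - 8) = 2*w^6 + 5*w^5 - 2*w^4 + 7*w^3 + 6*w^2 - 6*w + 5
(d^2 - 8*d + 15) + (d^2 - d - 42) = 2*d^2 - 9*d - 27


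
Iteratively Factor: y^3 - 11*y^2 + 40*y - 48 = (y - 4)*(y^2 - 7*y + 12) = (y - 4)*(y - 3)*(y - 4)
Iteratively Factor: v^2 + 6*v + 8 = (v + 4)*(v + 2)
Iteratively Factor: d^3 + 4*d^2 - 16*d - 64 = (d - 4)*(d^2 + 8*d + 16) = (d - 4)*(d + 4)*(d + 4)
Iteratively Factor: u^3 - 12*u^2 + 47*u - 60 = (u - 5)*(u^2 - 7*u + 12) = (u - 5)*(u - 3)*(u - 4)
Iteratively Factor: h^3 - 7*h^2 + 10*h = (h)*(h^2 - 7*h + 10) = h*(h - 2)*(h - 5)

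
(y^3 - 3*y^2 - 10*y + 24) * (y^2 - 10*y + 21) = y^5 - 13*y^4 + 41*y^3 + 61*y^2 - 450*y + 504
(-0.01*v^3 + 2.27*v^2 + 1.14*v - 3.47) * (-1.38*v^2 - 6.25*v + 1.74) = 0.0138*v^5 - 3.0701*v^4 - 15.7781*v^3 + 1.6134*v^2 + 23.6711*v - 6.0378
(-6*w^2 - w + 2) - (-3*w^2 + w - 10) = -3*w^2 - 2*w + 12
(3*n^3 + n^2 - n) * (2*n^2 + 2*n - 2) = 6*n^5 + 8*n^4 - 6*n^3 - 4*n^2 + 2*n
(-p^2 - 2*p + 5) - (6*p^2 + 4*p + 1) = -7*p^2 - 6*p + 4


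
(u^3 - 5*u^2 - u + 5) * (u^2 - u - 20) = u^5 - 6*u^4 - 16*u^3 + 106*u^2 + 15*u - 100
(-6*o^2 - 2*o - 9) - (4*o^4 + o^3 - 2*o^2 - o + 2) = -4*o^4 - o^3 - 4*o^2 - o - 11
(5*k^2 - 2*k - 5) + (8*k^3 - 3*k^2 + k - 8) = 8*k^3 + 2*k^2 - k - 13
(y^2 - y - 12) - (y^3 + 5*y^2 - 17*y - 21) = -y^3 - 4*y^2 + 16*y + 9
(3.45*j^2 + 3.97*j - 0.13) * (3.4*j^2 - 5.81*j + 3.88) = 11.73*j^4 - 6.5465*j^3 - 10.1217*j^2 + 16.1589*j - 0.5044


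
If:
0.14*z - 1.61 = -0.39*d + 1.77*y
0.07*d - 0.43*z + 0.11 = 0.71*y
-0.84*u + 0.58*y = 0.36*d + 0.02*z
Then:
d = 8.7437908496732 - 5.62418300653595*z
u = 1.58551198257081*z - 3.04512916277622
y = 1.01699346405229 - 1.16013071895425*z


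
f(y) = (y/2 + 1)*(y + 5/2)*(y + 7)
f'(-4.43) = -3.26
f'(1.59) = 40.33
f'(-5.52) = 0.48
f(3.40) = 165.67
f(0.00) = 17.50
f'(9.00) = 243.25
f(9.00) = 1012.00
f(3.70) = 189.07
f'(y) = (y/2 + 1)*(y + 5/2) + (y/2 + 1)*(y + 7) + (y + 5/2)*(y + 7)/2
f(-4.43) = 6.03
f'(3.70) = 81.34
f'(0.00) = 18.25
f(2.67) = 116.74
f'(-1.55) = 4.03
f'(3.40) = 74.69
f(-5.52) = 7.87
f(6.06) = 450.53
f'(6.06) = 143.03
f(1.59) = 63.06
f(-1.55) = 1.16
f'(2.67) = 59.65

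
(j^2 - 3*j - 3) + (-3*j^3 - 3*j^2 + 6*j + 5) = -3*j^3 - 2*j^2 + 3*j + 2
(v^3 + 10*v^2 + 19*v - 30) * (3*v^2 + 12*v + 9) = 3*v^5 + 42*v^4 + 186*v^3 + 228*v^2 - 189*v - 270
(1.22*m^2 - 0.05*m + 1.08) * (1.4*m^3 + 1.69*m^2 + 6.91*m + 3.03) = 1.708*m^5 + 1.9918*m^4 + 9.8577*m^3 + 5.1763*m^2 + 7.3113*m + 3.2724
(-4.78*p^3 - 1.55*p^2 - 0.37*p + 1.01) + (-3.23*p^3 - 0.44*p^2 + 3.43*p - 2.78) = -8.01*p^3 - 1.99*p^2 + 3.06*p - 1.77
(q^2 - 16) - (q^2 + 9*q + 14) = -9*q - 30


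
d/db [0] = 0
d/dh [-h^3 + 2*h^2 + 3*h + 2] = -3*h^2 + 4*h + 3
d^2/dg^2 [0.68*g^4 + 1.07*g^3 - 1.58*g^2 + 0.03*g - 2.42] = 8.16*g^2 + 6.42*g - 3.16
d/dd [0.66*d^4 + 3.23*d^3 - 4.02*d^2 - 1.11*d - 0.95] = 2.64*d^3 + 9.69*d^2 - 8.04*d - 1.11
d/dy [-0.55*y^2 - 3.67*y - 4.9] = -1.1*y - 3.67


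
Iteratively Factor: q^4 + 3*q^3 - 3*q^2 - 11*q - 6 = (q + 1)*(q^3 + 2*q^2 - 5*q - 6) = (q - 2)*(q + 1)*(q^2 + 4*q + 3) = (q - 2)*(q + 1)*(q + 3)*(q + 1)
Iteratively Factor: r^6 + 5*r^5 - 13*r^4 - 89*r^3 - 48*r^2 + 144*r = (r)*(r^5 + 5*r^4 - 13*r^3 - 89*r^2 - 48*r + 144) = r*(r + 3)*(r^4 + 2*r^3 - 19*r^2 - 32*r + 48) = r*(r + 3)*(r + 4)*(r^3 - 2*r^2 - 11*r + 12) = r*(r - 4)*(r + 3)*(r + 4)*(r^2 + 2*r - 3) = r*(r - 4)*(r - 1)*(r + 3)*(r + 4)*(r + 3)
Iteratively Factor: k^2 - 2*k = (k)*(k - 2)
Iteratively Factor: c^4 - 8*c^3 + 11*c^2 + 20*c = (c - 5)*(c^3 - 3*c^2 - 4*c) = (c - 5)*(c + 1)*(c^2 - 4*c) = (c - 5)*(c - 4)*(c + 1)*(c)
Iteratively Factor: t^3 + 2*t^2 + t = (t + 1)*(t^2 + t) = (t + 1)^2*(t)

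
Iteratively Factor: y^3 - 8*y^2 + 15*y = (y)*(y^2 - 8*y + 15) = y*(y - 5)*(y - 3)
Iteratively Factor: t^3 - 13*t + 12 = (t - 1)*(t^2 + t - 12) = (t - 1)*(t + 4)*(t - 3)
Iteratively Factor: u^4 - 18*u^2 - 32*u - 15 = (u + 1)*(u^3 - u^2 - 17*u - 15) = (u + 1)*(u + 3)*(u^2 - 4*u - 5) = (u + 1)^2*(u + 3)*(u - 5)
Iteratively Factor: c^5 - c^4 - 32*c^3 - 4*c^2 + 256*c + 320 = (c - 5)*(c^4 + 4*c^3 - 12*c^2 - 64*c - 64) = (c - 5)*(c - 4)*(c^3 + 8*c^2 + 20*c + 16) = (c - 5)*(c - 4)*(c + 4)*(c^2 + 4*c + 4) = (c - 5)*(c - 4)*(c + 2)*(c + 4)*(c + 2)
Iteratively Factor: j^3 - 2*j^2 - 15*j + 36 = (j + 4)*(j^2 - 6*j + 9) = (j - 3)*(j + 4)*(j - 3)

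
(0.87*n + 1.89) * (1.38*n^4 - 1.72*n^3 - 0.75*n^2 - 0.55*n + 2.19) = 1.2006*n^5 + 1.1118*n^4 - 3.9033*n^3 - 1.896*n^2 + 0.8658*n + 4.1391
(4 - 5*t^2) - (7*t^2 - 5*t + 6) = -12*t^2 + 5*t - 2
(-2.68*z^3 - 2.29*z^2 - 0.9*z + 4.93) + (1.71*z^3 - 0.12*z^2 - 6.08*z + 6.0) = -0.97*z^3 - 2.41*z^2 - 6.98*z + 10.93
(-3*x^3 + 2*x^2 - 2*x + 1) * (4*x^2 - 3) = -12*x^5 + 8*x^4 + x^3 - 2*x^2 + 6*x - 3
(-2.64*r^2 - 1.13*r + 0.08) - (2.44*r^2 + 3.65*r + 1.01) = -5.08*r^2 - 4.78*r - 0.93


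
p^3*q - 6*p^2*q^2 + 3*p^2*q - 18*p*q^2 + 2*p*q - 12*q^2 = (p + 2)*(p - 6*q)*(p*q + q)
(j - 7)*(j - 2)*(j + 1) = j^3 - 8*j^2 + 5*j + 14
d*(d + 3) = d^2 + 3*d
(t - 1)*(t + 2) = t^2 + t - 2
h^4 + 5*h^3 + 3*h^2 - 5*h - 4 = (h - 1)*(h + 1)^2*(h + 4)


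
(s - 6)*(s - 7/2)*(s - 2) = s^3 - 23*s^2/2 + 40*s - 42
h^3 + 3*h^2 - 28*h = h*(h - 4)*(h + 7)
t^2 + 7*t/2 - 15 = (t - 5/2)*(t + 6)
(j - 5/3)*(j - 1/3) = j^2 - 2*j + 5/9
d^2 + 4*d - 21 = (d - 3)*(d + 7)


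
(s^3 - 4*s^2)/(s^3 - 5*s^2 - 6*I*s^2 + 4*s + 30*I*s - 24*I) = s^2/(s^2 - s*(1 + 6*I) + 6*I)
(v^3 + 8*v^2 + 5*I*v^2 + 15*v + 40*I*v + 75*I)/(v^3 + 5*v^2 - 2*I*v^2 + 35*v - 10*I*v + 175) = (v + 3)/(v - 7*I)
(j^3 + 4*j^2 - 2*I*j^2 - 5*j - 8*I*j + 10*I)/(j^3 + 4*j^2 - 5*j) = (j - 2*I)/j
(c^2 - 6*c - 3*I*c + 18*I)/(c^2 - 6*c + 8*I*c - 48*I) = (c - 3*I)/(c + 8*I)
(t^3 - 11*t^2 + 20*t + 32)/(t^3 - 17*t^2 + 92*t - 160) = (t + 1)/(t - 5)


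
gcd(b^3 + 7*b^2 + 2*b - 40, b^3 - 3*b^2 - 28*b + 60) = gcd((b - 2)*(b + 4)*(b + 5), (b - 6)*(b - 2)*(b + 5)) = b^2 + 3*b - 10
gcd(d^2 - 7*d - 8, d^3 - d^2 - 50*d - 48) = d^2 - 7*d - 8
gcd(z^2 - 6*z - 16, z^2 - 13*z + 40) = z - 8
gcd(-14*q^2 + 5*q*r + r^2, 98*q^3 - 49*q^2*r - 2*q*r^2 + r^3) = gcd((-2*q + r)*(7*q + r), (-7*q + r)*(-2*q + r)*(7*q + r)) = 14*q^2 - 5*q*r - r^2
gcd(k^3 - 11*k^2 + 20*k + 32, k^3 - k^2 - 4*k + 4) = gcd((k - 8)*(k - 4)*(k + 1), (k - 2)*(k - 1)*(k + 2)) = 1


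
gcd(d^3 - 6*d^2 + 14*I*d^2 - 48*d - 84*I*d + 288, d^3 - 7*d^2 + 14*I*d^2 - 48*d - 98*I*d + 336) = d^2 + 14*I*d - 48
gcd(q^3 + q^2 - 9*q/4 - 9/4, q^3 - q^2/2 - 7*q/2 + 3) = q - 3/2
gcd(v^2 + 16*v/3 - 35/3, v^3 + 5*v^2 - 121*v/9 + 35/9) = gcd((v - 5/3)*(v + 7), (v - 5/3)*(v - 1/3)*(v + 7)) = v^2 + 16*v/3 - 35/3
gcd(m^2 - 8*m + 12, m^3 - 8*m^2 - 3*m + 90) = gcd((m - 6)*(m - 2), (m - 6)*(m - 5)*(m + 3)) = m - 6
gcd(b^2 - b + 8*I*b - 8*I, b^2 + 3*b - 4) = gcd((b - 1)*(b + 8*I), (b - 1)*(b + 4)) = b - 1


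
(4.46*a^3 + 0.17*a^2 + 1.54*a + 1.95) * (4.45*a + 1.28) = 19.847*a^4 + 6.4653*a^3 + 7.0706*a^2 + 10.6487*a + 2.496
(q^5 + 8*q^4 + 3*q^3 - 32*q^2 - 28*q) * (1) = q^5 + 8*q^4 + 3*q^3 - 32*q^2 - 28*q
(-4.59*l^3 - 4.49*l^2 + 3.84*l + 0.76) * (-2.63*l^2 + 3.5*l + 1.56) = 12.0717*l^5 - 4.2563*l^4 - 32.9746*l^3 + 4.4368*l^2 + 8.6504*l + 1.1856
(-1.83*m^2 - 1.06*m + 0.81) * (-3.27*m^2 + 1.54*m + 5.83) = 5.9841*m^4 + 0.648*m^3 - 14.95*m^2 - 4.9324*m + 4.7223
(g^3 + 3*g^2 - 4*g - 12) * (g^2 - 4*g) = g^5 - g^4 - 16*g^3 + 4*g^2 + 48*g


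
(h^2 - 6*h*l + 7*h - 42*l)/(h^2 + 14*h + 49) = (h - 6*l)/(h + 7)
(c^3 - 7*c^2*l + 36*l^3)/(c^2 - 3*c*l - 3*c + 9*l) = (c^2 - 4*c*l - 12*l^2)/(c - 3)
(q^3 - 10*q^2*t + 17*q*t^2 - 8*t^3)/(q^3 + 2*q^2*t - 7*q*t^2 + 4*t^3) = (q - 8*t)/(q + 4*t)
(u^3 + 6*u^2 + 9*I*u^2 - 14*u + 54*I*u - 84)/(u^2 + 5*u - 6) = (u^2 + 9*I*u - 14)/(u - 1)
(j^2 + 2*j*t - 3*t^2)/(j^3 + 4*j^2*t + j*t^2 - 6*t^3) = 1/(j + 2*t)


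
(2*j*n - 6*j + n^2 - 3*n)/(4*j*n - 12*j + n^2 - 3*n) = (2*j + n)/(4*j + n)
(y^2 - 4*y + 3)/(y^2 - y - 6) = (y - 1)/(y + 2)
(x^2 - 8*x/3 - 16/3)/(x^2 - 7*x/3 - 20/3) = (3*x + 4)/(3*x + 5)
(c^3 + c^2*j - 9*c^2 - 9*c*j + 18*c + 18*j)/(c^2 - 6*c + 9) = (c^2 + c*j - 6*c - 6*j)/(c - 3)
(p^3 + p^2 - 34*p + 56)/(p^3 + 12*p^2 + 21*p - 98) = (p - 4)/(p + 7)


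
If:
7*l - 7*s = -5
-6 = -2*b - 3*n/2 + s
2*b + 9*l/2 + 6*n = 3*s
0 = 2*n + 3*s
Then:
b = 1935/476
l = -1/17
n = -117/119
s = 78/119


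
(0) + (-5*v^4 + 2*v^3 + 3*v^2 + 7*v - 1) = -5*v^4 + 2*v^3 + 3*v^2 + 7*v - 1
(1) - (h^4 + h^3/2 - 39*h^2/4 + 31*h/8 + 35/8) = -h^4 - h^3/2 + 39*h^2/4 - 31*h/8 - 27/8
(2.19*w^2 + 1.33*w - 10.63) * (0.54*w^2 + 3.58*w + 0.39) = 1.1826*w^4 + 8.5584*w^3 - 0.124700000000001*w^2 - 37.5367*w - 4.1457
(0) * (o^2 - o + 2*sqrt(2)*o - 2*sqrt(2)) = 0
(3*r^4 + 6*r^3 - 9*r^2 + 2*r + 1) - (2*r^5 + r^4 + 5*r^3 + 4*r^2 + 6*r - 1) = -2*r^5 + 2*r^4 + r^3 - 13*r^2 - 4*r + 2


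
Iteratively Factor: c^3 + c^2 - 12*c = (c - 3)*(c^2 + 4*c) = (c - 3)*(c + 4)*(c)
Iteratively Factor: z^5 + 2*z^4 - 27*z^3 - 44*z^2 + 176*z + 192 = (z + 1)*(z^4 + z^3 - 28*z^2 - 16*z + 192) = (z + 1)*(z + 4)*(z^3 - 3*z^2 - 16*z + 48) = (z - 4)*(z + 1)*(z + 4)*(z^2 + z - 12) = (z - 4)*(z + 1)*(z + 4)^2*(z - 3)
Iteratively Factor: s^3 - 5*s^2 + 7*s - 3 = (s - 1)*(s^2 - 4*s + 3) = (s - 1)^2*(s - 3)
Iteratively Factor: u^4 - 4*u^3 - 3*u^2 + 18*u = (u - 3)*(u^3 - u^2 - 6*u) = u*(u - 3)*(u^2 - u - 6) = u*(u - 3)*(u + 2)*(u - 3)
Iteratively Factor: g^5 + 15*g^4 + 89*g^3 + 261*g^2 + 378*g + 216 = (g + 3)*(g^4 + 12*g^3 + 53*g^2 + 102*g + 72) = (g + 3)^2*(g^3 + 9*g^2 + 26*g + 24) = (g + 2)*(g + 3)^2*(g^2 + 7*g + 12) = (g + 2)*(g + 3)^3*(g + 4)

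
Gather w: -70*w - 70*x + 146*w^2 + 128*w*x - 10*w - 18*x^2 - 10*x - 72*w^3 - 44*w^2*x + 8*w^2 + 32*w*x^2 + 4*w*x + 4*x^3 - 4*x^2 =-72*w^3 + w^2*(154 - 44*x) + w*(32*x^2 + 132*x - 80) + 4*x^3 - 22*x^2 - 80*x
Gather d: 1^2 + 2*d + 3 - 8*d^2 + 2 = -8*d^2 + 2*d + 6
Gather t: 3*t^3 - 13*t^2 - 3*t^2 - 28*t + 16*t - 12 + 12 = 3*t^3 - 16*t^2 - 12*t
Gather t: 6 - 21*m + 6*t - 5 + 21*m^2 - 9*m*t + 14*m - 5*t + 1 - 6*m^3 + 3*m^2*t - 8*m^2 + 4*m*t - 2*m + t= -6*m^3 + 13*m^2 - 9*m + t*(3*m^2 - 5*m + 2) + 2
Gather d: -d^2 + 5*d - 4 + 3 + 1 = -d^2 + 5*d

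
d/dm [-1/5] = 0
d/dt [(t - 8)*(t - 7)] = 2*t - 15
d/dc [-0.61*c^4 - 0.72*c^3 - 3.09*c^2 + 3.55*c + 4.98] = -2.44*c^3 - 2.16*c^2 - 6.18*c + 3.55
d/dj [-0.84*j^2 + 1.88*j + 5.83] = 1.88 - 1.68*j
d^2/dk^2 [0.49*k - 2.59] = 0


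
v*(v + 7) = v^2 + 7*v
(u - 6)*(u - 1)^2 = u^3 - 8*u^2 + 13*u - 6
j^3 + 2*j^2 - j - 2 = (j - 1)*(j + 1)*(j + 2)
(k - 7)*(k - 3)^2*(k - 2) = k^4 - 15*k^3 + 77*k^2 - 165*k + 126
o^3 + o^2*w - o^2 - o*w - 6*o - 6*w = (o - 3)*(o + 2)*(o + w)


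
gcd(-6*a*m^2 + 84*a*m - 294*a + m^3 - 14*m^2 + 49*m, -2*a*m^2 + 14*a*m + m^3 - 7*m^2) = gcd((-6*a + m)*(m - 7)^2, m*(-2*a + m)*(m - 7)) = m - 7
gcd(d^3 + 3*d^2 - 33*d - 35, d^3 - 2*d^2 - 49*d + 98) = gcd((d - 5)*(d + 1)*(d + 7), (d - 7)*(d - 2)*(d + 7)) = d + 7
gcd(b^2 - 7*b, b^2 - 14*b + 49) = b - 7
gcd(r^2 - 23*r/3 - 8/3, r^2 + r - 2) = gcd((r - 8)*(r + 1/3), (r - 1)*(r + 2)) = 1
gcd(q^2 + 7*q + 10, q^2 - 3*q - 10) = q + 2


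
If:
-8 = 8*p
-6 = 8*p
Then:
No Solution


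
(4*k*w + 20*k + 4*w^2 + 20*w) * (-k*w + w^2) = -4*k^2*w^2 - 20*k^2*w + 4*w^4 + 20*w^3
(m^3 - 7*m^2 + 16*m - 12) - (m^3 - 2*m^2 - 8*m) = -5*m^2 + 24*m - 12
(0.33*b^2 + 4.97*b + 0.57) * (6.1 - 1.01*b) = -0.3333*b^3 - 3.0067*b^2 + 29.7413*b + 3.477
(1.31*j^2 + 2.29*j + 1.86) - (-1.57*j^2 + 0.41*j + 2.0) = 2.88*j^2 + 1.88*j - 0.14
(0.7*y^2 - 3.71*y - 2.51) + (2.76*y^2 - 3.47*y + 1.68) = 3.46*y^2 - 7.18*y - 0.83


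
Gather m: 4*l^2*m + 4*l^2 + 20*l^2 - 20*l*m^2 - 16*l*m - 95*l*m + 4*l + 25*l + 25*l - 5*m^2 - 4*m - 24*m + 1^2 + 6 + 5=24*l^2 + 54*l + m^2*(-20*l - 5) + m*(4*l^2 - 111*l - 28) + 12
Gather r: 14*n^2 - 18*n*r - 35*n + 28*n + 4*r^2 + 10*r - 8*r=14*n^2 - 7*n + 4*r^2 + r*(2 - 18*n)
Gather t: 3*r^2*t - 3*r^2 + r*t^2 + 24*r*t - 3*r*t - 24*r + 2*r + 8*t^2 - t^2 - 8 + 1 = -3*r^2 - 22*r + t^2*(r + 7) + t*(3*r^2 + 21*r) - 7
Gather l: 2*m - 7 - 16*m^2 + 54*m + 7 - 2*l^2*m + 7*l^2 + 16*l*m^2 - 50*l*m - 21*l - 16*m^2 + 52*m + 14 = l^2*(7 - 2*m) + l*(16*m^2 - 50*m - 21) - 32*m^2 + 108*m + 14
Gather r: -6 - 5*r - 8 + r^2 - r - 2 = r^2 - 6*r - 16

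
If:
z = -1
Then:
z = -1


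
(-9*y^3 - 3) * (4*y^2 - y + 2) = -36*y^5 + 9*y^4 - 18*y^3 - 12*y^2 + 3*y - 6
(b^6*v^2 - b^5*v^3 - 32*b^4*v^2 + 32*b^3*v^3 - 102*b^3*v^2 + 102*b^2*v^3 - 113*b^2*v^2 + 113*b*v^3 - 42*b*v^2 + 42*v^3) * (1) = b^6*v^2 - b^5*v^3 - 32*b^4*v^2 + 32*b^3*v^3 - 102*b^3*v^2 + 102*b^2*v^3 - 113*b^2*v^2 + 113*b*v^3 - 42*b*v^2 + 42*v^3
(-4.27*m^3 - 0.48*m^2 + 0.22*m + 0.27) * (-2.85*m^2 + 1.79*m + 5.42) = 12.1695*m^5 - 6.2753*m^4 - 24.6296*m^3 - 2.9773*m^2 + 1.6757*m + 1.4634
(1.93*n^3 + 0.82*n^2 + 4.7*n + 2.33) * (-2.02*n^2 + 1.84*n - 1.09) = -3.8986*n^5 + 1.8948*n^4 - 10.0889*n^3 + 3.0476*n^2 - 0.8358*n - 2.5397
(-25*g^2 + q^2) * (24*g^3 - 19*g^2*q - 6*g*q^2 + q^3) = -600*g^5 + 475*g^4*q + 174*g^3*q^2 - 44*g^2*q^3 - 6*g*q^4 + q^5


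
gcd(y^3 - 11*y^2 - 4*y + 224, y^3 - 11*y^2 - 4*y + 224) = y^3 - 11*y^2 - 4*y + 224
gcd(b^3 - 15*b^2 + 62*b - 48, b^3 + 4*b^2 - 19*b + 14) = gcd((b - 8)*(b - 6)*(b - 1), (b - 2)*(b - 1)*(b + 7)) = b - 1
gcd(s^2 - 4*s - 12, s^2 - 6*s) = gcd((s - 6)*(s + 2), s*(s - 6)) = s - 6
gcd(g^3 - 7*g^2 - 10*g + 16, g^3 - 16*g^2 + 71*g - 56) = g^2 - 9*g + 8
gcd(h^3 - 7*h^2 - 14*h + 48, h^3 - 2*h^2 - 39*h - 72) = h^2 - 5*h - 24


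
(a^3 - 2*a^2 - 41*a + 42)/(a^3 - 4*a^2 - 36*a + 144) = (a^2 - 8*a + 7)/(a^2 - 10*a + 24)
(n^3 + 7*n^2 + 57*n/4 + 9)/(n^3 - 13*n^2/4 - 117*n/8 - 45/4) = 2*(2*n^2 + 11*n + 12)/(4*n^2 - 19*n - 30)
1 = 1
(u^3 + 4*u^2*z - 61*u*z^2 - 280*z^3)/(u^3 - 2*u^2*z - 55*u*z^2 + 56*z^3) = (-u - 5*z)/(-u + z)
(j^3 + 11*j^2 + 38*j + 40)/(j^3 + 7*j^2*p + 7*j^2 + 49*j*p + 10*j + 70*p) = (j + 4)/(j + 7*p)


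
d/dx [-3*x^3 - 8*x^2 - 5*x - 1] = -9*x^2 - 16*x - 5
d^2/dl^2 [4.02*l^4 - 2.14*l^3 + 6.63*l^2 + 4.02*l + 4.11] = 48.24*l^2 - 12.84*l + 13.26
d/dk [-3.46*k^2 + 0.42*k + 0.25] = 0.42 - 6.92*k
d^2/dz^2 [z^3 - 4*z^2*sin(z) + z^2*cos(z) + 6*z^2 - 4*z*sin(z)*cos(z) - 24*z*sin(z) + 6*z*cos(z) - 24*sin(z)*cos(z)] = 4*z^2*sin(z) - z^2*cos(z) + 20*z*sin(z) + 8*z*sin(2*z) - 22*z*cos(z) + 6*z - 20*sin(z) + 48*sin(2*z) - 46*cos(z) - 8*cos(2*z) + 12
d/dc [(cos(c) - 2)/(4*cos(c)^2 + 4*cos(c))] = (sin(c)/4 - sin(c)/(2*cos(c)^2) - tan(c))/(cos(c) + 1)^2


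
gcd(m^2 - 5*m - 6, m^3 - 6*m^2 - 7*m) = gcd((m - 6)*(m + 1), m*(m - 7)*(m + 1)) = m + 1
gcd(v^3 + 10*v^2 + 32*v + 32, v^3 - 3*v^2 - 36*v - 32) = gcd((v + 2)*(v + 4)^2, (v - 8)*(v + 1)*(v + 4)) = v + 4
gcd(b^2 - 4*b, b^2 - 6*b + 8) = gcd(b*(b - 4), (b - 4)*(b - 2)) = b - 4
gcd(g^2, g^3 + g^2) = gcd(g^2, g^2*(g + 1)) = g^2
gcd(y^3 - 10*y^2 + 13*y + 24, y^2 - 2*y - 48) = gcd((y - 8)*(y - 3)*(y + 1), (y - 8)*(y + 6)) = y - 8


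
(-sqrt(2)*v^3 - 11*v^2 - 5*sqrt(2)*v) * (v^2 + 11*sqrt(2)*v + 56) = -sqrt(2)*v^5 - 33*v^4 - 182*sqrt(2)*v^3 - 726*v^2 - 280*sqrt(2)*v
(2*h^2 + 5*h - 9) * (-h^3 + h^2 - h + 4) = -2*h^5 - 3*h^4 + 12*h^3 - 6*h^2 + 29*h - 36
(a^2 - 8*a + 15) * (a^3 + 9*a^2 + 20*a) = a^5 + a^4 - 37*a^3 - 25*a^2 + 300*a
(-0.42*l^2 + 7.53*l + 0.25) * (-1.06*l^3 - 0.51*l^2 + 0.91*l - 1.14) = 0.4452*l^5 - 7.7676*l^4 - 4.4875*l^3 + 7.2036*l^2 - 8.3567*l - 0.285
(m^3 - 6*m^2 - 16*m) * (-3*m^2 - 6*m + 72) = -3*m^5 + 12*m^4 + 156*m^3 - 336*m^2 - 1152*m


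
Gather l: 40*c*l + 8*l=l*(40*c + 8)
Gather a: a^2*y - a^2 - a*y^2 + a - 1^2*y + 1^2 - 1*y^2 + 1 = a^2*(y - 1) + a*(1 - y^2) - y^2 - y + 2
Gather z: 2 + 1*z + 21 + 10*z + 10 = 11*z + 33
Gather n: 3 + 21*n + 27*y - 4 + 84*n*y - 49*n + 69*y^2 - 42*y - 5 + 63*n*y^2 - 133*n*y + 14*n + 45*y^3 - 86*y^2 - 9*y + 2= n*(63*y^2 - 49*y - 14) + 45*y^3 - 17*y^2 - 24*y - 4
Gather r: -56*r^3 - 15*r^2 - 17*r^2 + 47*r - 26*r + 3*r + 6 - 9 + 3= -56*r^3 - 32*r^2 + 24*r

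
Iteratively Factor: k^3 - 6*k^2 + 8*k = (k - 4)*(k^2 - 2*k) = (k - 4)*(k - 2)*(k)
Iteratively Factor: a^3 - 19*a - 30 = (a - 5)*(a^2 + 5*a + 6) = (a - 5)*(a + 2)*(a + 3)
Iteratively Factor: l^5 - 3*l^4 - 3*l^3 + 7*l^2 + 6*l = (l + 1)*(l^4 - 4*l^3 + l^2 + 6*l) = l*(l + 1)*(l^3 - 4*l^2 + l + 6) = l*(l - 3)*(l + 1)*(l^2 - l - 2) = l*(l - 3)*(l - 2)*(l + 1)*(l + 1)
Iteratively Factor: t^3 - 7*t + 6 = (t + 3)*(t^2 - 3*t + 2) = (t - 2)*(t + 3)*(t - 1)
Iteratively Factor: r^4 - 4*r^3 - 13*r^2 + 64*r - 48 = (r - 3)*(r^3 - r^2 - 16*r + 16) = (r - 4)*(r - 3)*(r^2 + 3*r - 4) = (r - 4)*(r - 3)*(r - 1)*(r + 4)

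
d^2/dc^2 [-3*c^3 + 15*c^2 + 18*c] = 30 - 18*c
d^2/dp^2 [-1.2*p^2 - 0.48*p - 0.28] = -2.40000000000000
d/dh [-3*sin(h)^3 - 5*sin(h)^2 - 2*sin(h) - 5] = (-10*sin(h) + 9*cos(h)^2 - 11)*cos(h)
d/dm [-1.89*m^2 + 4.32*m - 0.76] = 4.32 - 3.78*m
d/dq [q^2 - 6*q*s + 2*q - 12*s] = 2*q - 6*s + 2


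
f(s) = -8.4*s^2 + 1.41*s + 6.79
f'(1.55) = -24.63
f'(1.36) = -21.44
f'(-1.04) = 18.88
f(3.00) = -64.58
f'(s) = 1.41 - 16.8*s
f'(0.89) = -13.54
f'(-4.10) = 70.29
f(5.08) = -202.82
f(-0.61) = 2.80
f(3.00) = -64.58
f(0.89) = 1.39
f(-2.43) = -46.24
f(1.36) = -6.83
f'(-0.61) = 11.66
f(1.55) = -11.21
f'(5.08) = -83.93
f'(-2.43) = 42.23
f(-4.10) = -140.20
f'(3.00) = -48.99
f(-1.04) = -3.76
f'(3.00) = -48.99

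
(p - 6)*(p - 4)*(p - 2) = p^3 - 12*p^2 + 44*p - 48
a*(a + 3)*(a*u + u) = a^3*u + 4*a^2*u + 3*a*u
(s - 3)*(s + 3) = s^2 - 9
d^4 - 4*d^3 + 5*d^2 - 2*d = d*(d - 2)*(d - 1)^2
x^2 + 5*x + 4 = (x + 1)*(x + 4)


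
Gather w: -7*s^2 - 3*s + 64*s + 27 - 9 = -7*s^2 + 61*s + 18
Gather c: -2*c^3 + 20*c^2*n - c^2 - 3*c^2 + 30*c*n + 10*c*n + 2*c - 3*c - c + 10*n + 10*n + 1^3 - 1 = -2*c^3 + c^2*(20*n - 4) + c*(40*n - 2) + 20*n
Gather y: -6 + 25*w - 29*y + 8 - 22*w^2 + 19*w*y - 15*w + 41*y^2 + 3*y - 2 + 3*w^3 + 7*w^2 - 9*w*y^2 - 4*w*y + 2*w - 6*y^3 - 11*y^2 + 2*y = 3*w^3 - 15*w^2 + 12*w - 6*y^3 + y^2*(30 - 9*w) + y*(15*w - 24)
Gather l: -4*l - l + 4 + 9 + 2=15 - 5*l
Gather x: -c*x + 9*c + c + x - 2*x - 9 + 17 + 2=10*c + x*(-c - 1) + 10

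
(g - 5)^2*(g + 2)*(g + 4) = g^4 - 4*g^3 - 27*g^2 + 70*g + 200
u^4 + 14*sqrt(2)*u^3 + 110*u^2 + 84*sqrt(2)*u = u*(u + sqrt(2))*(u + 6*sqrt(2))*(u + 7*sqrt(2))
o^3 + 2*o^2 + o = o*(o + 1)^2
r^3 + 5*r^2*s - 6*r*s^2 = r*(r - s)*(r + 6*s)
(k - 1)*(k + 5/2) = k^2 + 3*k/2 - 5/2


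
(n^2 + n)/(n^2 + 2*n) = (n + 1)/(n + 2)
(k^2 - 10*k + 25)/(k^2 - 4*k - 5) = (k - 5)/(k + 1)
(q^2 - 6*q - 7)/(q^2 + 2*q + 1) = (q - 7)/(q + 1)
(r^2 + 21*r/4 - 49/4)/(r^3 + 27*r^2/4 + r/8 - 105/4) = 2*(r + 7)/(2*r^2 + 17*r + 30)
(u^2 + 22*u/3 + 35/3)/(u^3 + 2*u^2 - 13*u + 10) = (u + 7/3)/(u^2 - 3*u + 2)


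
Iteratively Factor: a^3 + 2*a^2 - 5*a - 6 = (a - 2)*(a^2 + 4*a + 3) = (a - 2)*(a + 3)*(a + 1)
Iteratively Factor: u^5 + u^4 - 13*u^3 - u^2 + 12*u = (u)*(u^4 + u^3 - 13*u^2 - u + 12) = u*(u + 4)*(u^3 - 3*u^2 - u + 3) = u*(u + 1)*(u + 4)*(u^2 - 4*u + 3) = u*(u - 3)*(u + 1)*(u + 4)*(u - 1)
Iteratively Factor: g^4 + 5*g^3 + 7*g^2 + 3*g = (g)*(g^3 + 5*g^2 + 7*g + 3) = g*(g + 3)*(g^2 + 2*g + 1) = g*(g + 1)*(g + 3)*(g + 1)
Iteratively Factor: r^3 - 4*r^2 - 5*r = (r)*(r^2 - 4*r - 5) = r*(r - 5)*(r + 1)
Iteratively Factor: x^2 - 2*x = (x - 2)*(x)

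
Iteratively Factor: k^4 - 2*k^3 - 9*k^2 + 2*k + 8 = (k + 2)*(k^3 - 4*k^2 - k + 4) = (k - 4)*(k + 2)*(k^2 - 1) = (k - 4)*(k - 1)*(k + 2)*(k + 1)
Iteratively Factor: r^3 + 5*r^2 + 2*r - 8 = (r - 1)*(r^2 + 6*r + 8) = (r - 1)*(r + 4)*(r + 2)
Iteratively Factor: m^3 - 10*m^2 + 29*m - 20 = (m - 5)*(m^2 - 5*m + 4) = (m - 5)*(m - 1)*(m - 4)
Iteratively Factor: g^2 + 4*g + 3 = (g + 3)*(g + 1)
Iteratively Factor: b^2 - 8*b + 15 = (b - 3)*(b - 5)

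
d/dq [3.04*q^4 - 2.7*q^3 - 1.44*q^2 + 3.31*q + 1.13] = 12.16*q^3 - 8.1*q^2 - 2.88*q + 3.31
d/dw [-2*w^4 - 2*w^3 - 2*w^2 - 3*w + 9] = -8*w^3 - 6*w^2 - 4*w - 3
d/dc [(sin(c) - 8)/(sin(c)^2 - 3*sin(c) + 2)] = (16*sin(c) + cos(c)^2 - 23)*cos(c)/(sin(c)^2 - 3*sin(c) + 2)^2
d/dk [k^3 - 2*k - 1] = 3*k^2 - 2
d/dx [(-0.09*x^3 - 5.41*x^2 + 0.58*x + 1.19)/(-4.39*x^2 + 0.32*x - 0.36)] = (0.3951*x^4 - 0.0576000000000008*x^3 + 0.912199999999999*x^2 + 14.3434*x - 0.5896)/(19.2721*x^4 - 2.8096*x^3 + 3.2632*x^2 - 0.2304*x + 0.1296)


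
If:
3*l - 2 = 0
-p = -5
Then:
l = 2/3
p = 5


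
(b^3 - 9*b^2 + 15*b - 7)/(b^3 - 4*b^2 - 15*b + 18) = (b^2 - 8*b + 7)/(b^2 - 3*b - 18)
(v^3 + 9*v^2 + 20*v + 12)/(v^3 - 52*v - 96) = (v + 1)/(v - 8)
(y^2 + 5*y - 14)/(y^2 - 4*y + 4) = (y + 7)/(y - 2)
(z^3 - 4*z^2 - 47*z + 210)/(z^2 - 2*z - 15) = (z^2 + z - 42)/(z + 3)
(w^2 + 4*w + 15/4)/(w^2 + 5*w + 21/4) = (2*w + 5)/(2*w + 7)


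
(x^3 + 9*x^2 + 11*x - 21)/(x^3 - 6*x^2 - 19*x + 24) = (x + 7)/(x - 8)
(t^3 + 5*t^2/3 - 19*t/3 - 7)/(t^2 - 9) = (3*t^2 - 4*t - 7)/(3*(t - 3))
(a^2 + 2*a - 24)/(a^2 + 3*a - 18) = (a - 4)/(a - 3)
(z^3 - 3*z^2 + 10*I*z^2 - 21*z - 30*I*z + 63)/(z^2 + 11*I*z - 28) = (z^2 + 3*z*(-1 + I) - 9*I)/(z + 4*I)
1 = 1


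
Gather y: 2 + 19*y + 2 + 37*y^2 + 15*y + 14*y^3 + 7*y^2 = 14*y^3 + 44*y^2 + 34*y + 4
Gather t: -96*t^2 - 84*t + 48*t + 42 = -96*t^2 - 36*t + 42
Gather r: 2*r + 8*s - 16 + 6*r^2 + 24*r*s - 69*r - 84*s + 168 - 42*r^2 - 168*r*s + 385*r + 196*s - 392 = -36*r^2 + r*(318 - 144*s) + 120*s - 240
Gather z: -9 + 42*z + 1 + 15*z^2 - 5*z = 15*z^2 + 37*z - 8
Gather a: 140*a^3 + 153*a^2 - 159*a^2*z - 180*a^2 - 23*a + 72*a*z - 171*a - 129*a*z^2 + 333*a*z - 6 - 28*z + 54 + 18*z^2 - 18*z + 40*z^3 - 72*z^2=140*a^3 + a^2*(-159*z - 27) + a*(-129*z^2 + 405*z - 194) + 40*z^3 - 54*z^2 - 46*z + 48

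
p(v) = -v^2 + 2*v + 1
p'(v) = 2 - 2*v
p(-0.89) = -1.57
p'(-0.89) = 3.78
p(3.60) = -4.76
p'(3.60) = -5.20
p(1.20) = 1.96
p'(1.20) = -0.40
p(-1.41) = -3.81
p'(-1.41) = 4.82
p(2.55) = -0.40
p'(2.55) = -3.10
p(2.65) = -0.72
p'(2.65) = -3.30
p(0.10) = 1.19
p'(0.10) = 1.80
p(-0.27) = 0.39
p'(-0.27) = 2.54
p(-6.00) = -47.00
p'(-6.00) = 14.00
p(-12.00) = -167.00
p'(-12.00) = 26.00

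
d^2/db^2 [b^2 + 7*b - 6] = 2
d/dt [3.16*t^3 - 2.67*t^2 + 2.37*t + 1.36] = 9.48*t^2 - 5.34*t + 2.37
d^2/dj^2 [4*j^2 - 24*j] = 8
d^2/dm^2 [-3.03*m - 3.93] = 0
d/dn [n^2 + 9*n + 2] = 2*n + 9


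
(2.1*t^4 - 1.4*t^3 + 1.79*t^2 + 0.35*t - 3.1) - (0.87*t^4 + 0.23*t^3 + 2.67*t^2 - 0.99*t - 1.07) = 1.23*t^4 - 1.63*t^3 - 0.88*t^2 + 1.34*t - 2.03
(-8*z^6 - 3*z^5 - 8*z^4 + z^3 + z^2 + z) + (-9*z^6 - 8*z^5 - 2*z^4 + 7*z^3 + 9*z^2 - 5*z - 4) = -17*z^6 - 11*z^5 - 10*z^4 + 8*z^3 + 10*z^2 - 4*z - 4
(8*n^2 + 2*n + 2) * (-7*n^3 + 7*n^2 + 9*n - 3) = -56*n^5 + 42*n^4 + 72*n^3 + 8*n^2 + 12*n - 6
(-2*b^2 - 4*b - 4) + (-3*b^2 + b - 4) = -5*b^2 - 3*b - 8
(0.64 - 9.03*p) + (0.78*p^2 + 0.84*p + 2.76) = 0.78*p^2 - 8.19*p + 3.4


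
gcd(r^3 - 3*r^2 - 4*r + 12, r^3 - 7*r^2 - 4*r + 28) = r^2 - 4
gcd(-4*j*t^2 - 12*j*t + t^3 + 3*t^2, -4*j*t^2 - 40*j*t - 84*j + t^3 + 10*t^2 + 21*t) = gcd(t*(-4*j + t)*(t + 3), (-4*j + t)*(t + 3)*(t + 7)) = -4*j*t - 12*j + t^2 + 3*t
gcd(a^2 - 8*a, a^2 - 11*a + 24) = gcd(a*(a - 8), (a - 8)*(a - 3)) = a - 8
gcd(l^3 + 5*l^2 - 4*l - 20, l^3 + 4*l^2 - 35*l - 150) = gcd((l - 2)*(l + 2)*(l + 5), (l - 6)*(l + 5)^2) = l + 5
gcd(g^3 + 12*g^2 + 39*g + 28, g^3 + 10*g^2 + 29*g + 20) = g^2 + 5*g + 4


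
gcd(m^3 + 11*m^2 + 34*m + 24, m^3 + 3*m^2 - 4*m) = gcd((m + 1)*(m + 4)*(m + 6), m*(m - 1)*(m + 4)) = m + 4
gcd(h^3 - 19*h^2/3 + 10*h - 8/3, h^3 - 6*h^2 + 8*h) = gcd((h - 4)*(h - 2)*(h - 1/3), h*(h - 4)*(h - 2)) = h^2 - 6*h + 8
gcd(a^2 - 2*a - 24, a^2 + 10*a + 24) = a + 4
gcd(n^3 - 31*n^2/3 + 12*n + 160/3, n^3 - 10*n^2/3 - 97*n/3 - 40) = n^2 - 19*n/3 - 40/3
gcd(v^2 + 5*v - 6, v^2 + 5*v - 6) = v^2 + 5*v - 6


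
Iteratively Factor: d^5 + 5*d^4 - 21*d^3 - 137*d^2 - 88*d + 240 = (d + 4)*(d^4 + d^3 - 25*d^2 - 37*d + 60) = (d + 3)*(d + 4)*(d^3 - 2*d^2 - 19*d + 20) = (d - 1)*(d + 3)*(d + 4)*(d^2 - d - 20) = (d - 1)*(d + 3)*(d + 4)^2*(d - 5)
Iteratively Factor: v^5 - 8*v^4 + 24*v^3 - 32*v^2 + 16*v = (v - 2)*(v^4 - 6*v^3 + 12*v^2 - 8*v) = v*(v - 2)*(v^3 - 6*v^2 + 12*v - 8) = v*(v - 2)^2*(v^2 - 4*v + 4) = v*(v - 2)^3*(v - 2)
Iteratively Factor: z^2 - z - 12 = (z - 4)*(z + 3)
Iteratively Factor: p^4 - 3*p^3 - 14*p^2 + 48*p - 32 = (p - 1)*(p^3 - 2*p^2 - 16*p + 32) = (p - 1)*(p + 4)*(p^2 - 6*p + 8) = (p - 4)*(p - 1)*(p + 4)*(p - 2)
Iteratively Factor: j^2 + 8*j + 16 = (j + 4)*(j + 4)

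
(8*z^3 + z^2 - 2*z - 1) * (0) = 0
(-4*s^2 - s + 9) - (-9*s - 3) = -4*s^2 + 8*s + 12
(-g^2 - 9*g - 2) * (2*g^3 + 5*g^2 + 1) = -2*g^5 - 23*g^4 - 49*g^3 - 11*g^2 - 9*g - 2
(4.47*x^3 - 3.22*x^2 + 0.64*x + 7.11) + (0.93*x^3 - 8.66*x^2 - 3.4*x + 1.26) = 5.4*x^3 - 11.88*x^2 - 2.76*x + 8.37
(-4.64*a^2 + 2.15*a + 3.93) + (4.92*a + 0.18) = -4.64*a^2 + 7.07*a + 4.11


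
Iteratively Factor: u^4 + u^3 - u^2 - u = (u - 1)*(u^3 + 2*u^2 + u) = u*(u - 1)*(u^2 + 2*u + 1) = u*(u - 1)*(u + 1)*(u + 1)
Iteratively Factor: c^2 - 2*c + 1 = (c - 1)*(c - 1)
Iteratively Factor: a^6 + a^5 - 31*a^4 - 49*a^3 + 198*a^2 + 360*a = (a)*(a^5 + a^4 - 31*a^3 - 49*a^2 + 198*a + 360) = a*(a + 4)*(a^4 - 3*a^3 - 19*a^2 + 27*a + 90) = a*(a + 2)*(a + 4)*(a^3 - 5*a^2 - 9*a + 45) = a*(a - 3)*(a + 2)*(a + 4)*(a^2 - 2*a - 15) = a*(a - 5)*(a - 3)*(a + 2)*(a + 4)*(a + 3)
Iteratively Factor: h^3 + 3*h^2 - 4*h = (h + 4)*(h^2 - h) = h*(h + 4)*(h - 1)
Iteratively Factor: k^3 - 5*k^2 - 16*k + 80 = (k + 4)*(k^2 - 9*k + 20) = (k - 5)*(k + 4)*(k - 4)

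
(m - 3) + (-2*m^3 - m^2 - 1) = -2*m^3 - m^2 + m - 4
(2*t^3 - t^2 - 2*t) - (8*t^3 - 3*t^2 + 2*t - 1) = -6*t^3 + 2*t^2 - 4*t + 1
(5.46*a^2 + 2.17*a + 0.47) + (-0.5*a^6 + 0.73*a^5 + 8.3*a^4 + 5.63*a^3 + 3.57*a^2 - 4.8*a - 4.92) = -0.5*a^6 + 0.73*a^5 + 8.3*a^4 + 5.63*a^3 + 9.03*a^2 - 2.63*a - 4.45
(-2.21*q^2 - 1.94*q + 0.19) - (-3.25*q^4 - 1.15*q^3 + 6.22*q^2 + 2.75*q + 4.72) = 3.25*q^4 + 1.15*q^3 - 8.43*q^2 - 4.69*q - 4.53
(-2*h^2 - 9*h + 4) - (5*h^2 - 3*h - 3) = -7*h^2 - 6*h + 7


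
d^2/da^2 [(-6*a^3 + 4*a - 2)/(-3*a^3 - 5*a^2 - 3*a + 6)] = 4*(-45*a^6 - 135*a^5 + 288*a^4 + 205*a^3 - 276*a^2 + 243*a + 3)/(27*a^9 + 135*a^8 + 306*a^7 + 233*a^6 - 234*a^5 - 639*a^4 - 189*a^3 + 378*a^2 + 324*a - 216)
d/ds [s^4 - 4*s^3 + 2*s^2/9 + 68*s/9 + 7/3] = 4*s^3 - 12*s^2 + 4*s/9 + 68/9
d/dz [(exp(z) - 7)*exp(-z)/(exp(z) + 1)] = (-exp(2*z) + 14*exp(z) + 7)*exp(-z)/(exp(2*z) + 2*exp(z) + 1)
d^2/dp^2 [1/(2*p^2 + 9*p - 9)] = 2*(-4*p^2 - 18*p + (4*p + 9)^2 + 18)/(2*p^2 + 9*p - 9)^3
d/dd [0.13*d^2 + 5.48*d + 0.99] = 0.26*d + 5.48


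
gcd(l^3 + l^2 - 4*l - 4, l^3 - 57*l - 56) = l + 1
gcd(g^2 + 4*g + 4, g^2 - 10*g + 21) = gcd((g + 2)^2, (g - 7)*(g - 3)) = 1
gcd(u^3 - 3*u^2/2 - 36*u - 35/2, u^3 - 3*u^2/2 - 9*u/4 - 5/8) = u + 1/2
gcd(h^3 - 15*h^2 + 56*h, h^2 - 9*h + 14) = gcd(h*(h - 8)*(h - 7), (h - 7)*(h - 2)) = h - 7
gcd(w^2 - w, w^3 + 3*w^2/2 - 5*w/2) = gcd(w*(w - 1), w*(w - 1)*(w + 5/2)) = w^2 - w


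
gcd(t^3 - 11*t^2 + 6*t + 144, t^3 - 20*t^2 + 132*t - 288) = t^2 - 14*t + 48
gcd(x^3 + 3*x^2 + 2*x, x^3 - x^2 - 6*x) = x^2 + 2*x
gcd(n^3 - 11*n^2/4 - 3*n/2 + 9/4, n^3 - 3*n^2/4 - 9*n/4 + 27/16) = n - 3/4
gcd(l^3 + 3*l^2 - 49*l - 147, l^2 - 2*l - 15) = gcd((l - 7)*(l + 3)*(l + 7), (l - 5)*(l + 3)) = l + 3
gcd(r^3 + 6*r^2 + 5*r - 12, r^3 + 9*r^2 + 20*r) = r + 4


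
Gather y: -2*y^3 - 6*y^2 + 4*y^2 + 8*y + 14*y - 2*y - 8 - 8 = -2*y^3 - 2*y^2 + 20*y - 16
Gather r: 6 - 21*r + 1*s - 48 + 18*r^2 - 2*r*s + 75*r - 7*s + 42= 18*r^2 + r*(54 - 2*s) - 6*s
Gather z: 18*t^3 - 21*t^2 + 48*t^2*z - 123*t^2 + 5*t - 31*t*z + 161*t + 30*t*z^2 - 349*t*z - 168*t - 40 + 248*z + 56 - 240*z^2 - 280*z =18*t^3 - 144*t^2 - 2*t + z^2*(30*t - 240) + z*(48*t^2 - 380*t - 32) + 16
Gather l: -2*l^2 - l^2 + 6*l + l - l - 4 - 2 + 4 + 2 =-3*l^2 + 6*l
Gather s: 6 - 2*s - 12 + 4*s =2*s - 6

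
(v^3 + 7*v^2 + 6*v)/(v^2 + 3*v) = (v^2 + 7*v + 6)/(v + 3)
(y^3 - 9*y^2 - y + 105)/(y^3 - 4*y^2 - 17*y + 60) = (y^2 - 4*y - 21)/(y^2 + y - 12)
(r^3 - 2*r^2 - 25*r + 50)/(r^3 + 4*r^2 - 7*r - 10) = (r - 5)/(r + 1)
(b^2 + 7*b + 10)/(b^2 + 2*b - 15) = (b + 2)/(b - 3)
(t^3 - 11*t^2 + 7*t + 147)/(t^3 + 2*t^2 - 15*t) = (t^3 - 11*t^2 + 7*t + 147)/(t*(t^2 + 2*t - 15))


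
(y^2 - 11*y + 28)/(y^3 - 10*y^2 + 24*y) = (y - 7)/(y*(y - 6))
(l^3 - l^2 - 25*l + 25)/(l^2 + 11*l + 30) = (l^2 - 6*l + 5)/(l + 6)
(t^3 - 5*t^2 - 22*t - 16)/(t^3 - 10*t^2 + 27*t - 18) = (t^3 - 5*t^2 - 22*t - 16)/(t^3 - 10*t^2 + 27*t - 18)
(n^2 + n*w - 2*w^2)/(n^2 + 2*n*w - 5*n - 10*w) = (n - w)/(n - 5)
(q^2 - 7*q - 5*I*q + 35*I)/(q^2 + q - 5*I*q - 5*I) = (q - 7)/(q + 1)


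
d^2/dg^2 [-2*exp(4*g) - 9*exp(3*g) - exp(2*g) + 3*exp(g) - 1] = (-32*exp(3*g) - 81*exp(2*g) - 4*exp(g) + 3)*exp(g)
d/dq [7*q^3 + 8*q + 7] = 21*q^2 + 8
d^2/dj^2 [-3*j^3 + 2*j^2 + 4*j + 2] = 4 - 18*j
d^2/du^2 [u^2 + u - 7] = 2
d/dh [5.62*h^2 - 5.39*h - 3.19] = 11.24*h - 5.39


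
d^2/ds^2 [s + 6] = 0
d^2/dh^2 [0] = 0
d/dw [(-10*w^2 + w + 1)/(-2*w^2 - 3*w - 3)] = 32*w*(w + 2)/(4*w^4 + 12*w^3 + 21*w^2 + 18*w + 9)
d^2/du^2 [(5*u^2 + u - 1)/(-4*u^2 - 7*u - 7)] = 2*(124*u^3 + 468*u^2 + 168*u - 175)/(64*u^6 + 336*u^5 + 924*u^4 + 1519*u^3 + 1617*u^2 + 1029*u + 343)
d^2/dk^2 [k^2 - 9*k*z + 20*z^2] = 2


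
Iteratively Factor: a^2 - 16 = (a + 4)*(a - 4)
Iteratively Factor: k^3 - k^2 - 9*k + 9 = (k - 1)*(k^2 - 9) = (k - 3)*(k - 1)*(k + 3)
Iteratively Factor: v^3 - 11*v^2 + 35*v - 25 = (v - 5)*(v^2 - 6*v + 5) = (v - 5)^2*(v - 1)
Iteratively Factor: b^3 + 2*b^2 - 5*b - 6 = (b - 2)*(b^2 + 4*b + 3) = (b - 2)*(b + 1)*(b + 3)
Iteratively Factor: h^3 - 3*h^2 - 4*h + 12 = (h - 2)*(h^2 - h - 6) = (h - 3)*(h - 2)*(h + 2)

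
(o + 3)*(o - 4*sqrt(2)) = o^2 - 4*sqrt(2)*o + 3*o - 12*sqrt(2)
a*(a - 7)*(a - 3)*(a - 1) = a^4 - 11*a^3 + 31*a^2 - 21*a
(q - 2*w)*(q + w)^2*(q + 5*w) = q^4 + 5*q^3*w - 3*q^2*w^2 - 17*q*w^3 - 10*w^4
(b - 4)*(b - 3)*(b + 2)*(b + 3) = b^4 - 2*b^3 - 17*b^2 + 18*b + 72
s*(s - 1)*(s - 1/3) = s^3 - 4*s^2/3 + s/3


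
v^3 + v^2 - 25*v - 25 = (v - 5)*(v + 1)*(v + 5)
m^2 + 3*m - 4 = (m - 1)*(m + 4)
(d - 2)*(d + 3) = d^2 + d - 6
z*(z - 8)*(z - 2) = z^3 - 10*z^2 + 16*z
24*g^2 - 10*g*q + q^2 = (-6*g + q)*(-4*g + q)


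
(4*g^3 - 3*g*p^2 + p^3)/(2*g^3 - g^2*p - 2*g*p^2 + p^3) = (-2*g + p)/(-g + p)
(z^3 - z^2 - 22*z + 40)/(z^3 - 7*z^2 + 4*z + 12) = (z^2 + z - 20)/(z^2 - 5*z - 6)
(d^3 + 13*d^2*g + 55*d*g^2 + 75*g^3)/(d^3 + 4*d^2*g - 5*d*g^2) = (d^2 + 8*d*g + 15*g^2)/(d*(d - g))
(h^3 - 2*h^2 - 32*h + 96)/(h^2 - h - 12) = (h^2 + 2*h - 24)/(h + 3)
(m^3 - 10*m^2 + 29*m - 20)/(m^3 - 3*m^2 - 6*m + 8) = (m - 5)/(m + 2)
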